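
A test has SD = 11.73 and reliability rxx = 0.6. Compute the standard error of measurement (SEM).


SEM = SD * sqrt(1 - rxx)
SEM = 11.73 * sqrt(1 - 0.6)
SEM = 11.73 * sqrt(0.4) = 11.73 * 0.632456
SEM = 7.4187

7.4187


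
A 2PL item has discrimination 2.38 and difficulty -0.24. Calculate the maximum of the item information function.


For 2PL, max info at theta = b = -0.24
I_max = a^2 / 4 = 2.38^2 / 4
= 5.6644 / 4
I_max = 1.4161

1.4161


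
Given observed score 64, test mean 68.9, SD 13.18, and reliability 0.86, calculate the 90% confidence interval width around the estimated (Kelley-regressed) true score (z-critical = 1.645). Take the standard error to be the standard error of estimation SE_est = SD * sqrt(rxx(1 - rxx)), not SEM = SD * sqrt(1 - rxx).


True score estimate = 0.86*64 + 0.14*68.9 = 64.686
SE_est = SD * sqrt(rxx * (1 - rxx)) = 13.18 * sqrt(0.86 * 0.14) = 13.18 * sqrt(0.1204) = 4.573289
CI = T_est +/- z * SE_est, so width = 2 * z * SE_est = 2 * 1.645 * 4.573289
Width = 15.0461

15.0461


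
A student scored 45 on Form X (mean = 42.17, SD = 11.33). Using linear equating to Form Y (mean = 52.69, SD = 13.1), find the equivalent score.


slope = SD_Y / SD_X = 13.1 / 11.33 ~ 1.1562
intercept = mean_Y - slope * mean_X = 52.69 - (13.1 / 11.33) * 42.17 ~ 3.9321
Y = slope * X + intercept. To avoid rounding drift from the rounded slope/intercept, evaluate the equivalent form Y = mean_Y + SD_Y * (X - mean_X) / SD_X at full precision:
Y = 52.69 + 13.1 * (45 - 42.17) / 11.33
Y = 52.69 + 13.1 * 2.83 / 11.33
Y = 52.69 + 37.073 / 11.33
Y = 52.69 + 3.2721
Y = 55.9621

55.9621


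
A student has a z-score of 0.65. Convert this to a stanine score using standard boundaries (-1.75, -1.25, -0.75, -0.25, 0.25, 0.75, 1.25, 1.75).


Stanine boundaries: [-1.75, -1.25, -0.75, -0.25, 0.25, 0.75, 1.25, 1.75]
z = 0.65
Check each boundary:
  z >= -1.75 -> could be stanine 2
  z >= -1.25 -> could be stanine 3
  z >= -0.75 -> could be stanine 4
  z >= -0.25 -> could be stanine 5
  z >= 0.25 -> could be stanine 6
  z < 0.75
  z < 1.25
  z < 1.75
Highest qualifying boundary gives stanine = 6

6


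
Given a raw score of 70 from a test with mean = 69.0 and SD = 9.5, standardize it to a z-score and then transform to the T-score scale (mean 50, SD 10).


z = (X - mean) / SD = (70 - 69.0) / 9.5
z = 1.0 / 9.5
z = 0.1053
T-score = T = 50 + 10z
Carry z at full precision (z = 1.0 / 9.5) into the conversion:
T-score = 50 + 10 * (1.0 / 9.5) = 50 + 10 / 9.5
T-score = 50 + 1.0526
T-score = 51.0526

51.0526


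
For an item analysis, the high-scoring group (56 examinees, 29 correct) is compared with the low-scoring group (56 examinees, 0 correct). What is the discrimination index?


p_upper = 29/56 = 0.5179
p_lower = 0/56 = 0.0
D = 0.5179 - 0.0 = 0.5179

0.5179


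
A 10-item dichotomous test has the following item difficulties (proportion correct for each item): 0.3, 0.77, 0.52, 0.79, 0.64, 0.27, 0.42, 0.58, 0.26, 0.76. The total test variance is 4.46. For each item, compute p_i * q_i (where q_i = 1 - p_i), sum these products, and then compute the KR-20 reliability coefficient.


For each item, compute p_i * q_i:
  Item 1: 0.3 * 0.7 = 0.21
  Item 2: 0.77 * 0.23 = 0.1771
  Item 3: 0.52 * 0.48 = 0.2496
  Item 4: 0.79 * 0.21 = 0.1659
  Item 5: 0.64 * 0.36 = 0.2304
  Item 6: 0.27 * 0.73 = 0.1971
  Item 7: 0.42 * 0.58 = 0.2436
  Item 8: 0.58 * 0.42 = 0.2436
  Item 9: 0.26 * 0.74 = 0.1924
  Item 10: 0.76 * 0.24 = 0.1824
Sum(p_i * q_i) = 0.21 + 0.1771 + 0.2496 + 0.1659 + 0.2304 + 0.1971 + 0.2436 + 0.2436 + 0.1924 + 0.1824 = 2.0921
KR-20 = (k/(k-1)) * (1 - Sum(p_i*q_i) / Var_total)
= (10/9) * (1 - 2.0921/4.46)
= 1.1111 * 0.5309
KR-20 = 0.5899

0.5899


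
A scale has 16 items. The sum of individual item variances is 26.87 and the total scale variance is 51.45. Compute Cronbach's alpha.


alpha = (k/(k-1)) * (1 - sum(si^2)/s_total^2)
= (16/15) * (1 - 26.87/51.45)
alpha = 0.5096

0.5096


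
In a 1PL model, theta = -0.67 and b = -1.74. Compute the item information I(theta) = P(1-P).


P = 1/(1+exp(-(-0.67--1.74))) = 0.7446
I = P*(1-P) = 0.7446 * 0.2554
I = 0.1902

0.1902


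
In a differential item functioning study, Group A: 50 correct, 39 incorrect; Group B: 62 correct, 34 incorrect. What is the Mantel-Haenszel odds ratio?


Odds_A = 50/39 = 1.2821
Odds_B = 62/34 = 1.8235
OR = Odds_A / Odds_B = 1.2821 / 1.8235
Exactly, OR = (50 * 34) / (39 * 62) = 1700 / 2418
OR = 0.7031

0.7031


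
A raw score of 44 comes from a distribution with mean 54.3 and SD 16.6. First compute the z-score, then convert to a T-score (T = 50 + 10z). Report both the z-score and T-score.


z = (X - mean) / SD = (44 - 54.3) / 16.6
z = -10.3 / 16.6
z = -0.6205
T-score = T = 50 + 10z
Carry z at full precision (z = -10.3 / 16.6) into the conversion:
T-score = 50 + 10 * (-10.3 / 16.6) = 50 + -103 / 16.6
T-score = 50 + -6.2048
T-score = 43.7952

43.7952


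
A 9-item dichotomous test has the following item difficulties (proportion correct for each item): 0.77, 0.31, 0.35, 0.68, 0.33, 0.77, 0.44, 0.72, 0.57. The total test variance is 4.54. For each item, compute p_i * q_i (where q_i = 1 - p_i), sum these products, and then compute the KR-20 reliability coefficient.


For each item, compute p_i * q_i:
  Item 1: 0.77 * 0.23 = 0.1771
  Item 2: 0.31 * 0.69 = 0.2139
  Item 3: 0.35 * 0.65 = 0.2275
  Item 4: 0.68 * 0.32 = 0.2176
  Item 5: 0.33 * 0.67 = 0.2211
  Item 6: 0.77 * 0.23 = 0.1771
  Item 7: 0.44 * 0.56 = 0.2464
  Item 8: 0.72 * 0.28 = 0.2016
  Item 9: 0.57 * 0.43 = 0.2451
Sum(p_i * q_i) = 0.1771 + 0.2139 + 0.2275 + 0.2176 + 0.2211 + 0.1771 + 0.2464 + 0.2016 + 0.2451 = 1.9274
KR-20 = (k/(k-1)) * (1 - Sum(p_i*q_i) / Var_total)
= (9/8) * (1 - 1.9274/4.54)
= 1.125 * 0.5755
KR-20 = 0.6474

0.6474


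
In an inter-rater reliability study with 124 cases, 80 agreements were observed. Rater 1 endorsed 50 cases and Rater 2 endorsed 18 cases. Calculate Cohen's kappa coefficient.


P_o = 80/124 = 0.645161
P_e = (50*18 + 74*106) / 15376 = 0.568678
kappa = (P_o - P_e) / (1 - P_e)
kappa = (0.645161 - 0.568678) / (1 - 0.568678)
kappa = 0.1773

0.1773


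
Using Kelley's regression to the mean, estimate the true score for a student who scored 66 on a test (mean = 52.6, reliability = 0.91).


T_est = rxx * X + (1 - rxx) * mean
T_est = 0.91 * 66 + 0.09 * 52.6
T_est = 60.06 + 4.734
T_est = 64.794

64.794


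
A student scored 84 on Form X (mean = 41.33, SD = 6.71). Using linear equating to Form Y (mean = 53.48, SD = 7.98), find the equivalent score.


slope = SD_Y / SD_X = 7.98 / 6.71 ~ 1.1893
intercept = mean_Y - slope * mean_X = 53.48 - (7.98 / 6.71) * 41.33 ~ 4.3275
Y = slope * X + intercept. To avoid rounding drift from the rounded slope/intercept, evaluate the equivalent form Y = mean_Y + SD_Y * (X - mean_X) / SD_X at full precision:
Y = 53.48 + 7.98 * (84 - 41.33) / 6.71
Y = 53.48 + 7.98 * 42.67 / 6.71
Y = 53.48 + 340.5066 / 6.71
Y = 53.48 + 50.7461
Y = 104.2261

104.2261


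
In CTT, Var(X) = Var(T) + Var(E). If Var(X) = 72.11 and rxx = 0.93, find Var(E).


var_true = rxx * var_obs = 0.93 * 72.11 = 67.0623
var_error = var_obs - var_true
var_error = 72.11 - 67.0623
var_error = 5.0477

5.0477


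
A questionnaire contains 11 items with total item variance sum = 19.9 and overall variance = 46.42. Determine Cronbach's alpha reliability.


alpha = (k/(k-1)) * (1 - sum(si^2)/s_total^2)
= (11/10) * (1 - 19.9/46.42)
alpha = 0.6284

0.6284


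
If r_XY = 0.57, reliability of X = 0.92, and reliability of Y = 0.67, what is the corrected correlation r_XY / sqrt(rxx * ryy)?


r_corrected = rxy / sqrt(rxx * ryy)
= 0.57 / sqrt(0.92 * 0.67)
= 0.57 / sqrt(0.6164)
= 0.57 / 0.785111
r_corrected = 0.726

0.726


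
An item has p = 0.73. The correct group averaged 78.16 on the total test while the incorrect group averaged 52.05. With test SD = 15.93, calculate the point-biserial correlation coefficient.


q = 1 - p = 0.27
rpb = ((M1 - M0) / SD) * sqrt(p * q)
rpb = ((78.16 - 52.05) / 15.93) * sqrt(0.73 * 0.27)
rpb = 0.7277

0.7277


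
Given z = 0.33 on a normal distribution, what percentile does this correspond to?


CDF(z) = 0.5 * (1 + erf(z/sqrt(2)))
erf(0.2333) = 0.2586
CDF = 0.6293
Percentile rank = 0.6293 * 100 = 62.93

62.93


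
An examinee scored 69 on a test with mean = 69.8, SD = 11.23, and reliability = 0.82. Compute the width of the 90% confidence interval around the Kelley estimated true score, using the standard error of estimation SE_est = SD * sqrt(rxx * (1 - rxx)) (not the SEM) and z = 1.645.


True score estimate = 0.82*69 + 0.18*69.8 = 69.144
SE_est = SD * sqrt(rxx * (1 - rxx)) = 11.23 * sqrt(0.82 * 0.18) = 11.23 * sqrt(0.1476) = 4.314425
CI = T_est +/- z * SE_est, so width = 2 * z * SE_est = 2 * 1.645 * 4.314425
Width = 14.1945

14.1945


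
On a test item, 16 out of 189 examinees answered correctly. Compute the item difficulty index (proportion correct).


Item difficulty p = number correct / total examinees
p = 16 / 189
p = 0.0847

0.0847


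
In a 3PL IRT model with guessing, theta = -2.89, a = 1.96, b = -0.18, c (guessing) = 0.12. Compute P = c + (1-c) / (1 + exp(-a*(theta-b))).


logit = 1.96*(-2.89 - -0.18) = -5.3116
P* = 1/(1 + exp(--5.3116)) = 0.0049
P = 0.12 + (1 - 0.12) * 0.0049
P = 0.1243

0.1243


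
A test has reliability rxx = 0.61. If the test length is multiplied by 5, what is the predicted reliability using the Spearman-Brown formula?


r_new = (n * rxx) / (1 + (n-1) * rxx)
r_new = (5 * 0.61) / (1 + 4 * 0.61)
r_new = 3.05 / 3.44
r_new = 0.8866

0.8866


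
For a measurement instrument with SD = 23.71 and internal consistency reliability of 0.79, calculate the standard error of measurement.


SEM = SD * sqrt(1 - rxx)
SEM = 23.71 * sqrt(1 - 0.79)
SEM = 23.71 * sqrt(0.21) = 23.71 * 0.458258
SEM = 10.8653

10.8653


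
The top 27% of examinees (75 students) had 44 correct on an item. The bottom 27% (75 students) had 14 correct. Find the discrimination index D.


p_upper = 44/75 = 0.5867
p_lower = 14/75 = 0.1867
D = 0.5867 - 0.1867 = 0.4

0.4


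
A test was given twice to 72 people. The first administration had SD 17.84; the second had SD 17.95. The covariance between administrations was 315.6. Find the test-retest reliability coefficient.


r = cov(X,Y) / (SD_X * SD_Y)
r = 315.6 / (17.84 * 17.95)
r = 315.6 / 320.228
r = 0.9855

0.9855


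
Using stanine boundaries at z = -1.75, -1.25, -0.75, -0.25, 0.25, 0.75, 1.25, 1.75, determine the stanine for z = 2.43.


Stanine boundaries: [-1.75, -1.25, -0.75, -0.25, 0.25, 0.75, 1.25, 1.75]
z = 2.43
Check each boundary:
  z >= -1.75 -> could be stanine 2
  z >= -1.25 -> could be stanine 3
  z >= -0.75 -> could be stanine 4
  z >= -0.25 -> could be stanine 5
  z >= 0.25 -> could be stanine 6
  z >= 0.75 -> could be stanine 7
  z >= 1.25 -> could be stanine 8
  z >= 1.75 -> could be stanine 9
Highest qualifying boundary gives stanine = 9

9


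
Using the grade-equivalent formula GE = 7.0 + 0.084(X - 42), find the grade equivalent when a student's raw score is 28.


raw - median = 28 - 42 = -14
slope * diff = 0.084 * -14 = -1.176
GE = 7.0 + -1.176
GE = 5.824

5.824


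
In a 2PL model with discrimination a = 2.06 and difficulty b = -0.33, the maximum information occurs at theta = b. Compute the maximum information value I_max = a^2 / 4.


For 2PL, max info at theta = b = -0.33
I_max = a^2 / 4 = 2.06^2 / 4
= 4.2436 / 4
I_max = 1.0609

1.0609


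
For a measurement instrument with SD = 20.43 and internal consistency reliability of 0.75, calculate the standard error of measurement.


SEM = SD * sqrt(1 - rxx)
SEM = 20.43 * sqrt(1 - 0.75)
SEM = 20.43 * sqrt(0.25) = 20.43 * 0.5
SEM = 10.215

10.215


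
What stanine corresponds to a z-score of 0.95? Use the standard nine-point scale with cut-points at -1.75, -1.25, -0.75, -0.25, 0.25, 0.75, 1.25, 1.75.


Stanine boundaries: [-1.75, -1.25, -0.75, -0.25, 0.25, 0.75, 1.25, 1.75]
z = 0.95
Check each boundary:
  z >= -1.75 -> could be stanine 2
  z >= -1.25 -> could be stanine 3
  z >= -0.75 -> could be stanine 4
  z >= -0.25 -> could be stanine 5
  z >= 0.25 -> could be stanine 6
  z >= 0.75 -> could be stanine 7
  z < 1.25
  z < 1.75
Highest qualifying boundary gives stanine = 7

7


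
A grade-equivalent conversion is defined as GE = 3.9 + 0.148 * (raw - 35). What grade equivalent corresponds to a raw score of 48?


raw - median = 48 - 35 = 13
slope * diff = 0.148 * 13 = 1.924
GE = 3.9 + 1.924
GE = 5.824

5.824


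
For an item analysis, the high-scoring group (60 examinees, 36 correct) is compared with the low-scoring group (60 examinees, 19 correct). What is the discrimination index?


p_upper = 36/60 = 0.6
p_lower = 19/60 = 0.3167
D = 0.6 - 0.3167 = 0.2833

0.2833


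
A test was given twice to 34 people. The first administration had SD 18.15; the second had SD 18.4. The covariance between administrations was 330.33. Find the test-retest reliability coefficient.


r = cov(X,Y) / (SD_X * SD_Y)
r = 330.33 / (18.15 * 18.4)
r = 330.33 / 333.96
r = 0.9891

0.9891


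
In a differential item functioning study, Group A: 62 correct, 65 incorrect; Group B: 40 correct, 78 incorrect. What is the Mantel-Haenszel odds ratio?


Odds_A = 62/65 = 0.9538
Odds_B = 40/78 = 0.5128
OR = Odds_A / Odds_B = 0.9538 / 0.5128
Exactly, OR = (62 * 78) / (65 * 40) = 4836 / 2600
OR = 1.86

1.86


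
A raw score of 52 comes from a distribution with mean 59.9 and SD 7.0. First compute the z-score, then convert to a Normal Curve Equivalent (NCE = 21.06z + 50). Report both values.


z = (X - mean) / SD = (52 - 59.9) / 7.0
z = -7.9 / 7.0
z = -1.1286
NCE = NCE = 21.06z + 50
Carry z at full precision (z = -7.9 / 7.0) into the conversion:
NCE = 21.06 * (-7.9 / 7.0) + 50 = -166.374 / 7.0 + 50
NCE = -23.7677 + 50
NCE = 26.2323

26.2323


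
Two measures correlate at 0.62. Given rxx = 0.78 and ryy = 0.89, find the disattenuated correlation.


r_corrected = rxy / sqrt(rxx * ryy)
= 0.62 / sqrt(0.78 * 0.89)
= 0.62 / sqrt(0.6942)
= 0.62 / 0.833187
r_corrected = 0.7441

0.7441


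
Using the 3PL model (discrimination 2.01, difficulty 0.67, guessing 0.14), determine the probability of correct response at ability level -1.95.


logit = 2.01*(-1.95 - 0.67) = -5.2662
P* = 1/(1 + exp(--5.2662)) = 0.0051
P = 0.14 + (1 - 0.14) * 0.0051
P = 0.1444

0.1444


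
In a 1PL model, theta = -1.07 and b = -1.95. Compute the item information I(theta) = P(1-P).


P = 1/(1+exp(-(-1.07--1.95))) = 0.7068
I = P*(1-P) = 0.7068 * 0.2932
I = 0.2072

0.2072


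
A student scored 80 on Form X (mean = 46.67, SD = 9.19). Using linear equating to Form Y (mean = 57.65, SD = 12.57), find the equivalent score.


slope = SD_Y / SD_X = 12.57 / 9.19 ~ 1.3678
intercept = mean_Y - slope * mean_X = 57.65 - (12.57 / 9.19) * 46.67 ~ -6.1848
Y = slope * X + intercept. To avoid rounding drift from the rounded slope/intercept, evaluate the equivalent form Y = mean_Y + SD_Y * (X - mean_X) / SD_X at full precision:
Y = 57.65 + 12.57 * (80 - 46.67) / 9.19
Y = 57.65 + 12.57 * 33.33 / 9.19
Y = 57.65 + 418.9581 / 9.19
Y = 57.65 + 45.5885
Y = 103.2385

103.2385


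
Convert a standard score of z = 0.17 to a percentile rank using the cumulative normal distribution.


CDF(z) = 0.5 * (1 + erf(z/sqrt(2)))
erf(0.1202) = 0.135
CDF = 0.5675
Percentile rank = 0.5675 * 100 = 56.75

56.75


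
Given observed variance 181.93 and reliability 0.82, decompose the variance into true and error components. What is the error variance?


var_true = rxx * var_obs = 0.82 * 181.93 = 149.1826
var_error = var_obs - var_true
var_error = 181.93 - 149.1826
var_error = 32.7474

32.7474


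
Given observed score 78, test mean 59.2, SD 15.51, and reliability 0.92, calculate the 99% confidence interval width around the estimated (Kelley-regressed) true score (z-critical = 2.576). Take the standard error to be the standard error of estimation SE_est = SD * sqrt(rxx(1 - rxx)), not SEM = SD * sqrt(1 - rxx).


True score estimate = 0.92*78 + 0.08*59.2 = 76.496
SE_est = SD * sqrt(rxx * (1 - rxx)) = 15.51 * sqrt(0.92 * 0.08) = 15.51 * sqrt(0.0736) = 4.207758
CI = T_est +/- z * SE_est, so width = 2 * z * SE_est = 2 * 2.576 * 4.207758
Width = 21.6784

21.6784


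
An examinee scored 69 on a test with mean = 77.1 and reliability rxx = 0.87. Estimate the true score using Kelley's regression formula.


T_est = rxx * X + (1 - rxx) * mean
T_est = 0.87 * 69 + 0.13 * 77.1
T_est = 60.03 + 10.023
T_est = 70.053

70.053


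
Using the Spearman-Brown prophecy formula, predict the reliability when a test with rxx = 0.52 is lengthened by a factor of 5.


r_new = (n * rxx) / (1 + (n-1) * rxx)
r_new = (5 * 0.52) / (1 + 4 * 0.52)
r_new = 2.6 / 3.08
r_new = 0.8442

0.8442


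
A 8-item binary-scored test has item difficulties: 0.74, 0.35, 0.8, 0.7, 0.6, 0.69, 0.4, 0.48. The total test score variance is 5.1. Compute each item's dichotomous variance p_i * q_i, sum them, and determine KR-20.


For each item, compute p_i * q_i:
  Item 1: 0.74 * 0.26 = 0.1924
  Item 2: 0.35 * 0.65 = 0.2275
  Item 3: 0.8 * 0.2 = 0.16
  Item 4: 0.7 * 0.3 = 0.21
  Item 5: 0.6 * 0.4 = 0.24
  Item 6: 0.69 * 0.31 = 0.2139
  Item 7: 0.4 * 0.6 = 0.24
  Item 8: 0.48 * 0.52 = 0.2496
Sum(p_i * q_i) = 0.1924 + 0.2275 + 0.16 + 0.21 + 0.24 + 0.2139 + 0.24 + 0.2496 = 1.7334
KR-20 = (k/(k-1)) * (1 - Sum(p_i*q_i) / Var_total)
= (8/7) * (1 - 1.7334/5.1)
= 1.1429 * 0.6601
KR-20 = 0.7544

0.7544


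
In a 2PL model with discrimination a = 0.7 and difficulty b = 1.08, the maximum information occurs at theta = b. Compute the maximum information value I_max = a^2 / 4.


For 2PL, max info at theta = b = 1.08
I_max = a^2 / 4 = 0.7^2 / 4
= 0.49 / 4
I_max = 0.1225

0.1225


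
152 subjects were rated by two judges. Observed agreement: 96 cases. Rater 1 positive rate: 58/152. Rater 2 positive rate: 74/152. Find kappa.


P_o = 96/152 = 0.631579
P_e = (58*74 + 94*78) / 23104 = 0.503116
kappa = (P_o - P_e) / (1 - P_e)
kappa = (0.631579 - 0.503116) / (1 - 0.503116)
kappa = 0.2585

0.2585


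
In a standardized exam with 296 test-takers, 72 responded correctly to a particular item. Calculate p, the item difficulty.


Item difficulty p = number correct / total examinees
p = 72 / 296
p = 0.2432

0.2432


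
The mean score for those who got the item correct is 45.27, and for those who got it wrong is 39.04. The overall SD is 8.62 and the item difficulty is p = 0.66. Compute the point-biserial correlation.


q = 1 - p = 0.34
rpb = ((M1 - M0) / SD) * sqrt(p * q)
rpb = ((45.27 - 39.04) / 8.62) * sqrt(0.66 * 0.34)
rpb = 0.3424

0.3424


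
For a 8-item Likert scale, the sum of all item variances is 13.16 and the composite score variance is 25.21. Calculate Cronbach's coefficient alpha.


alpha = (k/(k-1)) * (1 - sum(si^2)/s_total^2)
= (8/7) * (1 - 13.16/25.21)
alpha = 0.5463

0.5463


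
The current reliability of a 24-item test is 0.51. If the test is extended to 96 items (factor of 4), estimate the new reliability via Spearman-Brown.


r_new = (n * rxx) / (1 + (n-1) * rxx)
r_new = (4 * 0.51) / (1 + 3 * 0.51)
r_new = 2.04 / 2.53
r_new = 0.8063

0.8063


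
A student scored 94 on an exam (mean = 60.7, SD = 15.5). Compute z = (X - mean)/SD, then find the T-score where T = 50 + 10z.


z = (X - mean) / SD = (94 - 60.7) / 15.5
z = 33.3 / 15.5
z = 2.1484
T-score = T = 50 + 10z
Carry z at full precision (z = 33.3 / 15.5) into the conversion:
T-score = 50 + 10 * (33.3 / 15.5) = 50 + 333 / 15.5
T-score = 50 + 21.4839
T-score = 71.4839

71.4839


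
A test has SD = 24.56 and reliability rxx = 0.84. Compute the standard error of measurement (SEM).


SEM = SD * sqrt(1 - rxx)
SEM = 24.56 * sqrt(1 - 0.84)
SEM = 24.56 * sqrt(0.16) = 24.56 * 0.4
SEM = 9.824

9.824


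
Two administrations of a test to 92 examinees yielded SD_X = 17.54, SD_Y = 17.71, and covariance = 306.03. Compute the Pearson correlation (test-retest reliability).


r = cov(X,Y) / (SD_X * SD_Y)
r = 306.03 / (17.54 * 17.71)
r = 306.03 / 310.6334
r = 0.9852

0.9852


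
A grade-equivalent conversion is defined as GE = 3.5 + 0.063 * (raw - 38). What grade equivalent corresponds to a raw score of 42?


raw - median = 42 - 38 = 4
slope * diff = 0.063 * 4 = 0.252
GE = 3.5 + 0.252
GE = 3.752

3.752


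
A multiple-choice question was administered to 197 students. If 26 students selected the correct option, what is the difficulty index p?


Item difficulty p = number correct / total examinees
p = 26 / 197
p = 0.132

0.132


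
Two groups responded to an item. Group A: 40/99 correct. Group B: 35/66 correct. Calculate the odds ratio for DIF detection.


Odds_A = 40/59 = 0.678
Odds_B = 35/31 = 1.129
OR = Odds_A / Odds_B = 0.678 / 1.129
Exactly, OR = (40 * 31) / (59 * 35) = 1240 / 2065
OR = 0.6005

0.6005


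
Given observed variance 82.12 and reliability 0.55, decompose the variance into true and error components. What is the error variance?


var_true = rxx * var_obs = 0.55 * 82.12 = 45.166
var_error = var_obs - var_true
var_error = 82.12 - 45.166
var_error = 36.954

36.954


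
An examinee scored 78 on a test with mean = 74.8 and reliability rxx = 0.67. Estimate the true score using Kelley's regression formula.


T_est = rxx * X + (1 - rxx) * mean
T_est = 0.67 * 78 + 0.33 * 74.8
T_est = 52.26 + 24.684
T_est = 76.944

76.944


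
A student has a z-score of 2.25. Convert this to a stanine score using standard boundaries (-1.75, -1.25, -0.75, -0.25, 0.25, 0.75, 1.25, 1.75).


Stanine boundaries: [-1.75, -1.25, -0.75, -0.25, 0.25, 0.75, 1.25, 1.75]
z = 2.25
Check each boundary:
  z >= -1.75 -> could be stanine 2
  z >= -1.25 -> could be stanine 3
  z >= -0.75 -> could be stanine 4
  z >= -0.25 -> could be stanine 5
  z >= 0.25 -> could be stanine 6
  z >= 0.75 -> could be stanine 7
  z >= 1.25 -> could be stanine 8
  z >= 1.75 -> could be stanine 9
Highest qualifying boundary gives stanine = 9

9


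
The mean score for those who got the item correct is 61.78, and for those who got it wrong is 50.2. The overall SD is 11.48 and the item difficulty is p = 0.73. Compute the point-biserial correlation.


q = 1 - p = 0.27
rpb = ((M1 - M0) / SD) * sqrt(p * q)
rpb = ((61.78 - 50.2) / 11.48) * sqrt(0.73 * 0.27)
rpb = 0.4478

0.4478


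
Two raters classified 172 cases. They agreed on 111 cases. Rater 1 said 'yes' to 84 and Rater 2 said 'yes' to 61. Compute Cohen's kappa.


P_o = 111/172 = 0.645349
P_e = (84*61 + 88*111) / 29584 = 0.50338
kappa = (P_o - P_e) / (1 - P_e)
kappa = (0.645349 - 0.50338) / (1 - 0.50338)
kappa = 0.2859

0.2859


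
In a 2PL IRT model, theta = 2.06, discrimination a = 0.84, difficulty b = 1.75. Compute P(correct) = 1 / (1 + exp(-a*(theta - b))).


a*(theta - b) = 0.84 * (2.06 - 1.75) = 0.2604
exp(-0.2604) = 0.7707
P = 1 / (1 + 0.7707)
P = 0.5647

0.5647


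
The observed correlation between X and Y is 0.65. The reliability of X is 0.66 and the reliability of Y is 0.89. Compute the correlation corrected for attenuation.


r_corrected = rxy / sqrt(rxx * ryy)
= 0.65 / sqrt(0.66 * 0.89)
= 0.65 / sqrt(0.5874)
= 0.65 / 0.76642
r_corrected = 0.8481

0.8481


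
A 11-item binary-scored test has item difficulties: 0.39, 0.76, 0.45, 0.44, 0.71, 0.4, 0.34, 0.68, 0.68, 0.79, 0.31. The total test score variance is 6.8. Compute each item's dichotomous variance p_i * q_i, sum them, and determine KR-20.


For each item, compute p_i * q_i:
  Item 1: 0.39 * 0.61 = 0.2379
  Item 2: 0.76 * 0.24 = 0.1824
  Item 3: 0.45 * 0.55 = 0.2475
  Item 4: 0.44 * 0.56 = 0.2464
  Item 5: 0.71 * 0.29 = 0.2059
  Item 6: 0.4 * 0.6 = 0.24
  Item 7: 0.34 * 0.66 = 0.2244
  Item 8: 0.68 * 0.32 = 0.2176
  Item 9: 0.68 * 0.32 = 0.2176
  Item 10: 0.79 * 0.21 = 0.1659
  Item 11: 0.31 * 0.69 = 0.2139
Sum(p_i * q_i) = 0.2379 + 0.1824 + 0.2475 + 0.2464 + 0.2059 + 0.24 + 0.2244 + 0.2176 + 0.2176 + 0.1659 + 0.2139 = 2.3995
KR-20 = (k/(k-1)) * (1 - Sum(p_i*q_i) / Var_total)
= (11/10) * (1 - 2.3995/6.8)
= 1.1 * 0.6471
KR-20 = 0.7118

0.7118


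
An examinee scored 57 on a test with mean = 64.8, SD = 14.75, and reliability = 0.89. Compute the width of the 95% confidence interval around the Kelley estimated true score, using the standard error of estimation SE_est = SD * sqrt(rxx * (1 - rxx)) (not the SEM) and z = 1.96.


True score estimate = 0.89*57 + 0.11*64.8 = 57.858
SE_est = SD * sqrt(rxx * (1 - rxx)) = 14.75 * sqrt(0.89 * 0.11) = 14.75 * sqrt(0.0979) = 4.615124
CI = T_est +/- z * SE_est, so width = 2 * z * SE_est = 2 * 1.96 * 4.615124
Width = 18.0913

18.0913


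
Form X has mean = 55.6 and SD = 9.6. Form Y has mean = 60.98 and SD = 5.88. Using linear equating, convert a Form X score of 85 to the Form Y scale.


slope = SD_Y / SD_X = 5.88 / 9.6 ~ 0.6125
intercept = mean_Y - slope * mean_X = 60.98 - (5.88 / 9.6) * 55.6 ~ 26.925
Y = slope * X + intercept. To avoid rounding drift from the rounded slope/intercept, evaluate the equivalent form Y = mean_Y + SD_Y * (X - mean_X) / SD_X at full precision:
Y = 60.98 + 5.88 * (85 - 55.6) / 9.6
Y = 60.98 + 5.88 * 29.4 / 9.6
Y = 60.98 + 172.872 / 9.6
Y = 60.98 + 18.0075
Y = 78.9875

78.9875


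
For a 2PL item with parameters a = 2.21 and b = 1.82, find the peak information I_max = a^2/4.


For 2PL, max info at theta = b = 1.82
I_max = a^2 / 4 = 2.21^2 / 4
= 4.8841 / 4
I_max = 1.221

1.221


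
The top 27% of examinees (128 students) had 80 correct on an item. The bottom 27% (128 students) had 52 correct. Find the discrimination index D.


p_upper = 80/128 = 0.625
p_lower = 52/128 = 0.4062
D = 0.625 - 0.4062 = 0.2188

0.2188


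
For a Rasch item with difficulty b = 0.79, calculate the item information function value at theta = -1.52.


P = 1/(1+exp(-(-1.52-0.79))) = 0.0903
I = P*(1-P) = 0.0903 * 0.9097
I = 0.0821

0.0821


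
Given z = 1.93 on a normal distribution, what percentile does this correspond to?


CDF(z) = 0.5 * (1 + erf(z/sqrt(2)))
erf(1.3647) = 0.9464
CDF = 0.9732
Percentile rank = 0.9732 * 100 = 97.32

97.32


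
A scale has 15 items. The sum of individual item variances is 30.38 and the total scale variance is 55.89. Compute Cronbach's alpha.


alpha = (k/(k-1)) * (1 - sum(si^2)/s_total^2)
= (15/14) * (1 - 30.38/55.89)
alpha = 0.489

0.489


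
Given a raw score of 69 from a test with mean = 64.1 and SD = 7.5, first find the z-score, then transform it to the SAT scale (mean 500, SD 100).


z = (X - mean) / SD = (69 - 64.1) / 7.5
z = 4.9 / 7.5
z = 0.6533
SAT-scale = SAT = 500 + 100z
Carry z at full precision (z = 4.9 / 7.5) into the conversion:
SAT-scale = 500 + 100 * (4.9 / 7.5) = 500 + 490 / 7.5
SAT-scale = 500 + 65.3333
SAT-scale = 565.3333

565.3333


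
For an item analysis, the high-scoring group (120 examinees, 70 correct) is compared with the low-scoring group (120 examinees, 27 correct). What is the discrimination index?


p_upper = 70/120 = 0.5833
p_lower = 27/120 = 0.225
D = 0.5833 - 0.225 = 0.3583

0.3583


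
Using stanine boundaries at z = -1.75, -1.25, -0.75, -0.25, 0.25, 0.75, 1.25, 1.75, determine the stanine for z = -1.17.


Stanine boundaries: [-1.75, -1.25, -0.75, -0.25, 0.25, 0.75, 1.25, 1.75]
z = -1.17
Check each boundary:
  z >= -1.75 -> could be stanine 2
  z >= -1.25 -> could be stanine 3
  z < -0.75
  z < -0.25
  z < 0.25
  z < 0.75
  z < 1.25
  z < 1.75
Highest qualifying boundary gives stanine = 3

3


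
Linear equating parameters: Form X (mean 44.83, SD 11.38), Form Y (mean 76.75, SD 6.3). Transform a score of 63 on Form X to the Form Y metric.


slope = SD_Y / SD_X = 6.3 / 11.38 ~ 0.5536
intercept = mean_Y - slope * mean_X = 76.75 - (6.3 / 11.38) * 44.83 ~ 51.932
Y = slope * X + intercept. To avoid rounding drift from the rounded slope/intercept, evaluate the equivalent form Y = mean_Y + SD_Y * (X - mean_X) / SD_X at full precision:
Y = 76.75 + 6.3 * (63 - 44.83) / 11.38
Y = 76.75 + 6.3 * 18.17 / 11.38
Y = 76.75 + 114.471 / 11.38
Y = 76.75 + 10.059
Y = 86.809

86.809


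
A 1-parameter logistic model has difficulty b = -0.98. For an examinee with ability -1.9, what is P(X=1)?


theta - b = -1.9 - -0.98 = -0.92
exp(-(theta - b)) = exp(0.92) = 2.5093
P = 1 / (1 + 2.5093)
P = 0.285

0.285


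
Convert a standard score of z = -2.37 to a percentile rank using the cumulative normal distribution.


CDF(z) = 0.5 * (1 + erf(z/sqrt(2)))
erf(-1.6758) = -0.9822
CDF = 0.0089
Percentile rank = 0.0089 * 100 = 0.89

0.89


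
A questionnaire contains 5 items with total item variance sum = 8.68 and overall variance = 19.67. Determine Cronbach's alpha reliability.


alpha = (k/(k-1)) * (1 - sum(si^2)/s_total^2)
= (5/4) * (1 - 8.68/19.67)
alpha = 0.6984

0.6984


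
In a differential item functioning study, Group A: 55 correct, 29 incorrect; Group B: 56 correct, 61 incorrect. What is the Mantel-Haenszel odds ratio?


Odds_A = 55/29 = 1.8966
Odds_B = 56/61 = 0.918
OR = Odds_A / Odds_B = 1.8966 / 0.918
Exactly, OR = (55 * 61) / (29 * 56) = 3355 / 1624
OR = 2.0659

2.0659


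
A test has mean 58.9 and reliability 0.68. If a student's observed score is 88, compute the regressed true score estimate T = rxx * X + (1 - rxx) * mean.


T_est = rxx * X + (1 - rxx) * mean
T_est = 0.68 * 88 + 0.32 * 58.9
T_est = 59.84 + 18.848
T_est = 78.688

78.688


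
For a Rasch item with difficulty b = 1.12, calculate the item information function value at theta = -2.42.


P = 1/(1+exp(-(-2.42-1.12))) = 0.0282
I = P*(1-P) = 0.0282 * 0.9718
I = 0.0274

0.0274


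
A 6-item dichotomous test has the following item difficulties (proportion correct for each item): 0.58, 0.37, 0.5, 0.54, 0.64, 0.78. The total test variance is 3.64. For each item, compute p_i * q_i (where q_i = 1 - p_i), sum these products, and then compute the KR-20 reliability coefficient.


For each item, compute p_i * q_i:
  Item 1: 0.58 * 0.42 = 0.2436
  Item 2: 0.37 * 0.63 = 0.2331
  Item 3: 0.5 * 0.5 = 0.25
  Item 4: 0.54 * 0.46 = 0.2484
  Item 5: 0.64 * 0.36 = 0.2304
  Item 6: 0.78 * 0.22 = 0.1716
Sum(p_i * q_i) = 0.2436 + 0.2331 + 0.25 + 0.2484 + 0.2304 + 0.1716 = 1.3771
KR-20 = (k/(k-1)) * (1 - Sum(p_i*q_i) / Var_total)
= (6/5) * (1 - 1.3771/3.64)
= 1.2 * 0.6217
KR-20 = 0.746

0.746


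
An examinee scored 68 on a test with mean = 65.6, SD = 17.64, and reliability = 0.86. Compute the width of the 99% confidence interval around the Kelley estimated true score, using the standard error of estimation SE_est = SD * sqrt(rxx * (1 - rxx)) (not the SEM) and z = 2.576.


True score estimate = 0.86*68 + 0.14*65.6 = 67.664
SE_est = SD * sqrt(rxx * (1 - rxx)) = 17.64 * sqrt(0.86 * 0.14) = 17.64 * sqrt(0.1204) = 6.120851
CI = T_est +/- z * SE_est, so width = 2 * z * SE_est = 2 * 2.576 * 6.120851
Width = 31.5346

31.5346


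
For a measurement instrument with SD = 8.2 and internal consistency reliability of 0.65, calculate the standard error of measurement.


SEM = SD * sqrt(1 - rxx)
SEM = 8.2 * sqrt(1 - 0.65)
SEM = 8.2 * sqrt(0.35) = 8.2 * 0.591608
SEM = 4.8512

4.8512


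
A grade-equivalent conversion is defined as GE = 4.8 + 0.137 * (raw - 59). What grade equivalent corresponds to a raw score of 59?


raw - median = 59 - 59 = 0
slope * diff = 0.137 * 0 = 0.0
GE = 4.8 + 0.0
GE = 4.8

4.8


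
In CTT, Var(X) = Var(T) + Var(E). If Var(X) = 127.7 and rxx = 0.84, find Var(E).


var_true = rxx * var_obs = 0.84 * 127.7 = 107.268
var_error = var_obs - var_true
var_error = 127.7 - 107.268
var_error = 20.432

20.432


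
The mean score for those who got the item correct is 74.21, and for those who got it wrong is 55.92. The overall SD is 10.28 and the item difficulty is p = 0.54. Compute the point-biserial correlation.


q = 1 - p = 0.46
rpb = ((M1 - M0) / SD) * sqrt(p * q)
rpb = ((74.21 - 55.92) / 10.28) * sqrt(0.54 * 0.46)
rpb = 0.8867

0.8867


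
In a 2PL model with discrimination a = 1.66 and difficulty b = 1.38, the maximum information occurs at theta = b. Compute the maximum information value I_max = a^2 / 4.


For 2PL, max info at theta = b = 1.38
I_max = a^2 / 4 = 1.66^2 / 4
= 2.7556 / 4
I_max = 0.6889

0.6889


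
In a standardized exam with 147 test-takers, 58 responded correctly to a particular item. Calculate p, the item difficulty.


Item difficulty p = number correct / total examinees
p = 58 / 147
p = 0.3946

0.3946


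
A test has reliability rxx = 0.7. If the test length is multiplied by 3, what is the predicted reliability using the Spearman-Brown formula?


r_new = (n * rxx) / (1 + (n-1) * rxx)
r_new = (3 * 0.7) / (1 + 2 * 0.7)
r_new = 2.1 / 2.4
r_new = 0.875

0.875


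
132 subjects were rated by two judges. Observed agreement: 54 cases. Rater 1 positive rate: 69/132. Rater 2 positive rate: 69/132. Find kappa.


P_o = 54/132 = 0.409091
P_e = (69*69 + 63*63) / 17424 = 0.501033
kappa = (P_o - P_e) / (1 - P_e)
kappa = (0.409091 - 0.501033) / (1 - 0.501033)
kappa = -0.1843

-0.1843


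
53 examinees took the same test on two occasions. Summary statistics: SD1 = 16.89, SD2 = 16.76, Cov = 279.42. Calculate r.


r = cov(X,Y) / (SD_X * SD_Y)
r = 279.42 / (16.89 * 16.76)
r = 279.42 / 283.0764
r = 0.9871

0.9871


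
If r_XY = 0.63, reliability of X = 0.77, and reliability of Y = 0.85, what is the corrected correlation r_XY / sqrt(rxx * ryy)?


r_corrected = rxy / sqrt(rxx * ryy)
= 0.63 / sqrt(0.77 * 0.85)
= 0.63 / sqrt(0.6545)
= 0.63 / 0.809012
r_corrected = 0.7787

0.7787


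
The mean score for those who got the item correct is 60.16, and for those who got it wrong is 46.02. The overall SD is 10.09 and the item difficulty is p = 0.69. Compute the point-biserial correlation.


q = 1 - p = 0.31
rpb = ((M1 - M0) / SD) * sqrt(p * q)
rpb = ((60.16 - 46.02) / 10.09) * sqrt(0.69 * 0.31)
rpb = 0.6481

0.6481


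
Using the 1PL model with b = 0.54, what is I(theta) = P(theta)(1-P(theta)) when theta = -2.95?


P = 1/(1+exp(-(-2.95-0.54))) = 0.0296
I = P*(1-P) = 0.0296 * 0.9704
I = 0.0287

0.0287


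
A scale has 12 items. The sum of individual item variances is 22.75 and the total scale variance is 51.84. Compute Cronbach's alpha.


alpha = (k/(k-1)) * (1 - sum(si^2)/s_total^2)
= (12/11) * (1 - 22.75/51.84)
alpha = 0.6122

0.6122


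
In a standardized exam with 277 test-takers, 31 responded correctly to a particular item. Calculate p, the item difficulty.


Item difficulty p = number correct / total examinees
p = 31 / 277
p = 0.1119

0.1119


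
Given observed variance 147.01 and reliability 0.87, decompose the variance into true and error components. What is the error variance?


var_true = rxx * var_obs = 0.87 * 147.01 = 127.8987
var_error = var_obs - var_true
var_error = 147.01 - 127.8987
var_error = 19.1113

19.1113


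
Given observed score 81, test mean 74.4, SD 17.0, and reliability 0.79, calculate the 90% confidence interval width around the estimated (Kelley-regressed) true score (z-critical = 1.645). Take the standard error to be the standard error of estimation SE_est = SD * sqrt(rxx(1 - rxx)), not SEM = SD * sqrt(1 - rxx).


True score estimate = 0.79*81 + 0.21*74.4 = 79.614
SE_est = SD * sqrt(rxx * (1 - rxx)) = 17.0 * sqrt(0.79 * 0.21) = 17.0 * sqrt(0.1659) = 6.92424
CI = T_est +/- z * SE_est, so width = 2 * z * SE_est = 2 * 1.645 * 6.92424
Width = 22.7807

22.7807


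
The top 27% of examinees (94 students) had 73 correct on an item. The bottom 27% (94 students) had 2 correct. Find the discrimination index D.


p_upper = 73/94 = 0.7766
p_lower = 2/94 = 0.0213
D = 0.7766 - 0.0213 = 0.7553

0.7553


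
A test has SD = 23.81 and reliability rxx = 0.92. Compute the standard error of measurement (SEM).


SEM = SD * sqrt(1 - rxx)
SEM = 23.81 * sqrt(1 - 0.92)
SEM = 23.81 * sqrt(0.08) = 23.81 * 0.282843
SEM = 6.7345

6.7345


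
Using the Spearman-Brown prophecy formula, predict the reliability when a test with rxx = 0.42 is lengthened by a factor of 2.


r_new = (n * rxx) / (1 + (n-1) * rxx)
r_new = (2 * 0.42) / (1 + 1 * 0.42)
r_new = 0.84 / 1.42
r_new = 0.5915

0.5915


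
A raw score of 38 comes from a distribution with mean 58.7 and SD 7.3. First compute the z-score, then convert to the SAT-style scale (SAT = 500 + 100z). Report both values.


z = (X - mean) / SD = (38 - 58.7) / 7.3
z = -20.7 / 7.3
z = -2.8356
SAT-scale = SAT = 500 + 100z
Carry z at full precision (z = -20.7 / 7.3) into the conversion:
SAT-scale = 500 + 100 * (-20.7 / 7.3) = 500 + -2070 / 7.3
SAT-scale = 500 + -283.5616
SAT-scale = 216.4384

216.4384


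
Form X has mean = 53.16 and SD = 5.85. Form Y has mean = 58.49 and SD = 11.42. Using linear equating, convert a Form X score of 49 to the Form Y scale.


slope = SD_Y / SD_X = 11.42 / 5.85 ~ 1.9521
intercept = mean_Y - slope * mean_X = 58.49 - (11.42 / 5.85) * 53.16 ~ -45.2856
Y = slope * X + intercept. To avoid rounding drift from the rounded slope/intercept, evaluate the equivalent form Y = mean_Y + SD_Y * (X - mean_X) / SD_X at full precision:
Y = 58.49 + 11.42 * (49 - 53.16) / 5.85
Y = 58.49 - 11.42 * 4.16 / 5.85
Y = 58.49 - 47.5072 / 5.85
Y = 58.49 - 8.1209
Y = 50.3691

50.3691


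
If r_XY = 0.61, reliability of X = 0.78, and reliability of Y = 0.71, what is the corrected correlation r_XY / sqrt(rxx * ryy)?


r_corrected = rxy / sqrt(rxx * ryy)
= 0.61 / sqrt(0.78 * 0.71)
= 0.61 / sqrt(0.5538)
= 0.61 / 0.744177
r_corrected = 0.8197

0.8197


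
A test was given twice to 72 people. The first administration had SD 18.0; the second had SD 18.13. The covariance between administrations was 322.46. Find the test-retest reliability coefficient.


r = cov(X,Y) / (SD_X * SD_Y)
r = 322.46 / (18.0 * 18.13)
r = 322.46 / 326.34
r = 0.9881

0.9881


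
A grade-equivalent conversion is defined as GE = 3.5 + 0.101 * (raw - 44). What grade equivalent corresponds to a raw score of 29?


raw - median = 29 - 44 = -15
slope * diff = 0.101 * -15 = -1.515
GE = 3.5 + -1.515
GE = 1.985

1.985


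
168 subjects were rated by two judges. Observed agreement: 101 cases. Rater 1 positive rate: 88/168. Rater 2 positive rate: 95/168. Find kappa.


P_o = 101/168 = 0.60119
P_e = (88*95 + 80*73) / 28224 = 0.503118
kappa = (P_o - P_e) / (1 - P_e)
kappa = (0.60119 - 0.503118) / (1 - 0.503118)
kappa = 0.1974

0.1974


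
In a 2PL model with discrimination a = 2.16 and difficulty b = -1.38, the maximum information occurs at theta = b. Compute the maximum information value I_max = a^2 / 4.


For 2PL, max info at theta = b = -1.38
I_max = a^2 / 4 = 2.16^2 / 4
= 4.6656 / 4
I_max = 1.1664

1.1664


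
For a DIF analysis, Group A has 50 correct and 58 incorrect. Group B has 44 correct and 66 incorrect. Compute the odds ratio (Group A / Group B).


Odds_A = 50/58 = 0.8621
Odds_B = 44/66 = 0.6667
OR = Odds_A / Odds_B = 0.8621 / 0.6667
Exactly, OR = (50 * 66) / (58 * 44) = 3300 / 2552
OR = 1.2931

1.2931


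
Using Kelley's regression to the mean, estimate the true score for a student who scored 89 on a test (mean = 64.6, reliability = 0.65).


T_est = rxx * X + (1 - rxx) * mean
T_est = 0.65 * 89 + 0.35 * 64.6
T_est = 57.85 + 22.61
T_est = 80.46

80.46


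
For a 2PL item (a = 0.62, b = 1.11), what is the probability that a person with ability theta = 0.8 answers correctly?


a*(theta - b) = 0.62 * (0.8 - 1.11) = -0.1922
exp(--0.1922) = 1.2119
P = 1 / (1 + 1.2119)
P = 0.4521

0.4521


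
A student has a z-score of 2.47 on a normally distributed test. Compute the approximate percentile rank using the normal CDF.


CDF(z) = 0.5 * (1 + erf(z/sqrt(2)))
erf(1.7466) = 0.9865
CDF = 0.9932
Percentile rank = 0.9932 * 100 = 99.32

99.32


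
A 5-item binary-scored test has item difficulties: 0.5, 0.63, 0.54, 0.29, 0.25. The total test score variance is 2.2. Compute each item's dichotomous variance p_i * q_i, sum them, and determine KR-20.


For each item, compute p_i * q_i:
  Item 1: 0.5 * 0.5 = 0.25
  Item 2: 0.63 * 0.37 = 0.2331
  Item 3: 0.54 * 0.46 = 0.2484
  Item 4: 0.29 * 0.71 = 0.2059
  Item 5: 0.25 * 0.75 = 0.1875
Sum(p_i * q_i) = 0.25 + 0.2331 + 0.2484 + 0.2059 + 0.1875 = 1.1249
KR-20 = (k/(k-1)) * (1 - Sum(p_i*q_i) / Var_total)
= (5/4) * (1 - 1.1249/2.2)
= 1.25 * 0.4887
KR-20 = 0.6109

0.6109
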